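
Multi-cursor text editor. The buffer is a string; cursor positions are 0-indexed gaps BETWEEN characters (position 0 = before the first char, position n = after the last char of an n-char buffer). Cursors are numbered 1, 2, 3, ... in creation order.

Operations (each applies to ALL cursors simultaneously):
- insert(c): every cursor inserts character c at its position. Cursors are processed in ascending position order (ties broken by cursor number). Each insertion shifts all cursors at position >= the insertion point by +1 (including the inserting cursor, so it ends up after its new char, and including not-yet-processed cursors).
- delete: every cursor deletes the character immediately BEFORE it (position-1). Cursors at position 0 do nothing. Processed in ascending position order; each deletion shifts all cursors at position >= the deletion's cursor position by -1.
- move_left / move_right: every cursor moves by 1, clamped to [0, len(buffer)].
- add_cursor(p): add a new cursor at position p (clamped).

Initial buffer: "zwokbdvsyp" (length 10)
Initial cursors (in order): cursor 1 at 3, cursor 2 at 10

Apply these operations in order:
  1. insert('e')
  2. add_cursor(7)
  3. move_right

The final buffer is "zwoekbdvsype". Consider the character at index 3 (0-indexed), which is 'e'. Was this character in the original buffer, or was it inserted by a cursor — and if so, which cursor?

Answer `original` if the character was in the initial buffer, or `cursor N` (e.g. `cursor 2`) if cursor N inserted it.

After op 1 (insert('e')): buffer="zwoekbdvsype" (len 12), cursors c1@4 c2@12, authorship ...1.......2
After op 2 (add_cursor(7)): buffer="zwoekbdvsype" (len 12), cursors c1@4 c3@7 c2@12, authorship ...1.......2
After op 3 (move_right): buffer="zwoekbdvsype" (len 12), cursors c1@5 c3@8 c2@12, authorship ...1.......2
Authorship (.=original, N=cursor N): . . . 1 . . . . . . . 2
Index 3: author = 1

Answer: cursor 1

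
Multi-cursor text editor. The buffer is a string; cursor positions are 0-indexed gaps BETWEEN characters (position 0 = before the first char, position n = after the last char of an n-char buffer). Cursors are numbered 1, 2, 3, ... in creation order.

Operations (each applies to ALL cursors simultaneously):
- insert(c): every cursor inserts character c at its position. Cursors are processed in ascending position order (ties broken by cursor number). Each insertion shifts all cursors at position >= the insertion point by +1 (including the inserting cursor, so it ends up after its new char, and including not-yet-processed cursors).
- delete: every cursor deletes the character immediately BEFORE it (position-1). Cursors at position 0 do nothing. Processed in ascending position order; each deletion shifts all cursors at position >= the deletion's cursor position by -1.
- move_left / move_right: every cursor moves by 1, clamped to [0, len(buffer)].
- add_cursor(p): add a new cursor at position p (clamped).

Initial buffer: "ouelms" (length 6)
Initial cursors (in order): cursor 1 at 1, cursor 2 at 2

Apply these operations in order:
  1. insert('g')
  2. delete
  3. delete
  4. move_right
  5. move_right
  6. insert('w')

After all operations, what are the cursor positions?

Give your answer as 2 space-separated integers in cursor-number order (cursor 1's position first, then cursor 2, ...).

Answer: 4 4

Derivation:
After op 1 (insert('g')): buffer="ogugelms" (len 8), cursors c1@2 c2@4, authorship .1.2....
After op 2 (delete): buffer="ouelms" (len 6), cursors c1@1 c2@2, authorship ......
After op 3 (delete): buffer="elms" (len 4), cursors c1@0 c2@0, authorship ....
After op 4 (move_right): buffer="elms" (len 4), cursors c1@1 c2@1, authorship ....
After op 5 (move_right): buffer="elms" (len 4), cursors c1@2 c2@2, authorship ....
After op 6 (insert('w')): buffer="elwwms" (len 6), cursors c1@4 c2@4, authorship ..12..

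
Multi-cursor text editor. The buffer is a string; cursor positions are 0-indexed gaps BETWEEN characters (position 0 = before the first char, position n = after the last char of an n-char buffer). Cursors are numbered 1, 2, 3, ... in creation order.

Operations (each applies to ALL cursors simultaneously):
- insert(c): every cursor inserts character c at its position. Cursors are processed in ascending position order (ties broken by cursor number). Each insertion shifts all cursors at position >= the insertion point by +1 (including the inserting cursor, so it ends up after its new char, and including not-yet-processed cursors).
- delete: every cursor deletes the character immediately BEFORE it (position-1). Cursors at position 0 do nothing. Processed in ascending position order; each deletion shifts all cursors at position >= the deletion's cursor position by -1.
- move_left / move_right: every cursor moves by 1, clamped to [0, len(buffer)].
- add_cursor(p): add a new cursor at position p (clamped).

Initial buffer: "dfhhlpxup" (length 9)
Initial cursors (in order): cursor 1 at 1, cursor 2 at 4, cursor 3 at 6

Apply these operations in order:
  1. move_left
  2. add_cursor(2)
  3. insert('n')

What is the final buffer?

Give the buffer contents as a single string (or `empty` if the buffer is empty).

Answer: ndfnhnhlnpxup

Derivation:
After op 1 (move_left): buffer="dfhhlpxup" (len 9), cursors c1@0 c2@3 c3@5, authorship .........
After op 2 (add_cursor(2)): buffer="dfhhlpxup" (len 9), cursors c1@0 c4@2 c2@3 c3@5, authorship .........
After op 3 (insert('n')): buffer="ndfnhnhlnpxup" (len 13), cursors c1@1 c4@4 c2@6 c3@9, authorship 1..4.2..3....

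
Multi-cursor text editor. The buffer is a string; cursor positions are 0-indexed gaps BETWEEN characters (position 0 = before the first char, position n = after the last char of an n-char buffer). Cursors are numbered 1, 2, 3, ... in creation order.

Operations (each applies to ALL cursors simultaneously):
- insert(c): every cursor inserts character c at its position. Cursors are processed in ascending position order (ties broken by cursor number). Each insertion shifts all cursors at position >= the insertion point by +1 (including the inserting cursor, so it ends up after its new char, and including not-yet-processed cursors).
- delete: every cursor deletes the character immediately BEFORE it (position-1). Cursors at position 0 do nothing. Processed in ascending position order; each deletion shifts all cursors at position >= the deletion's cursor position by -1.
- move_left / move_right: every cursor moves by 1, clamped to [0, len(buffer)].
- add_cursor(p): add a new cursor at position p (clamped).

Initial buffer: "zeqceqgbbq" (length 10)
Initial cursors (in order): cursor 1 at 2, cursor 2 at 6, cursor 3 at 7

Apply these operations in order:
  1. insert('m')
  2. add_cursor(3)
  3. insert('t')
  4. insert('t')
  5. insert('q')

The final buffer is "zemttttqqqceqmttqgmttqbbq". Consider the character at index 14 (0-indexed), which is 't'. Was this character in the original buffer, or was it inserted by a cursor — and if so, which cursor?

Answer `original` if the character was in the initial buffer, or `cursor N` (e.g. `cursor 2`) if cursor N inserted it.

After op 1 (insert('m')): buffer="zemqceqmgmbbq" (len 13), cursors c1@3 c2@8 c3@10, authorship ..1....2.3...
After op 2 (add_cursor(3)): buffer="zemqceqmgmbbq" (len 13), cursors c1@3 c4@3 c2@8 c3@10, authorship ..1....2.3...
After op 3 (insert('t')): buffer="zemttqceqmtgmtbbq" (len 17), cursors c1@5 c4@5 c2@11 c3@14, authorship ..114....22.33...
After op 4 (insert('t')): buffer="zemttttqceqmttgmttbbq" (len 21), cursors c1@7 c4@7 c2@14 c3@18, authorship ..11414....222.333...
After op 5 (insert('q')): buffer="zemttttqqqceqmttqgmttqbbq" (len 25), cursors c1@9 c4@9 c2@17 c3@22, authorship ..1141414....2222.3333...
Authorship (.=original, N=cursor N): . . 1 1 4 1 4 1 4 . . . . 2 2 2 2 . 3 3 3 3 . . .
Index 14: author = 2

Answer: cursor 2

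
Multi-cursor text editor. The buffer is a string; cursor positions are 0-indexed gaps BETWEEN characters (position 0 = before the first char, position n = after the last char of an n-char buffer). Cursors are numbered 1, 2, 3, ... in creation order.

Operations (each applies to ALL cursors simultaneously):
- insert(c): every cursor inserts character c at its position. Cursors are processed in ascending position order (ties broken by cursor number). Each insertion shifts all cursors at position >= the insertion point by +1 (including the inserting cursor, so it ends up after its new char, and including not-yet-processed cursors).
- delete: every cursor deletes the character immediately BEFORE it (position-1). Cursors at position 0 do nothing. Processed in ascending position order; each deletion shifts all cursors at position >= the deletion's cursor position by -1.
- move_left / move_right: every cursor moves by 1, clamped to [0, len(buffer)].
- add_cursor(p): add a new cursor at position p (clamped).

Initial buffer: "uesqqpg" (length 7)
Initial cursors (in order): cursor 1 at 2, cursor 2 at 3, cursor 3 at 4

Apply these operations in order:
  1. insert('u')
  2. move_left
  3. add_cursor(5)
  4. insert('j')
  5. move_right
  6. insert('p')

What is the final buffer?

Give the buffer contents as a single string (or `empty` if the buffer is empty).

After op 1 (insert('u')): buffer="ueusuquqpg" (len 10), cursors c1@3 c2@5 c3@7, authorship ..1.2.3...
After op 2 (move_left): buffer="ueusuquqpg" (len 10), cursors c1@2 c2@4 c3@6, authorship ..1.2.3...
After op 3 (add_cursor(5)): buffer="ueusuquqpg" (len 10), cursors c1@2 c2@4 c4@5 c3@6, authorship ..1.2.3...
After op 4 (insert('j')): buffer="uejusjujqjuqpg" (len 14), cursors c1@3 c2@6 c4@8 c3@10, authorship ..11.224.33...
After op 5 (move_right): buffer="uejusjujqjuqpg" (len 14), cursors c1@4 c2@7 c4@9 c3@11, authorship ..11.224.33...
After op 6 (insert('p')): buffer="uejupsjupjqpjupqpg" (len 18), cursors c1@5 c2@9 c4@12 c3@15, authorship ..111.2224.4333...

Answer: uejupsjupjqpjupqpg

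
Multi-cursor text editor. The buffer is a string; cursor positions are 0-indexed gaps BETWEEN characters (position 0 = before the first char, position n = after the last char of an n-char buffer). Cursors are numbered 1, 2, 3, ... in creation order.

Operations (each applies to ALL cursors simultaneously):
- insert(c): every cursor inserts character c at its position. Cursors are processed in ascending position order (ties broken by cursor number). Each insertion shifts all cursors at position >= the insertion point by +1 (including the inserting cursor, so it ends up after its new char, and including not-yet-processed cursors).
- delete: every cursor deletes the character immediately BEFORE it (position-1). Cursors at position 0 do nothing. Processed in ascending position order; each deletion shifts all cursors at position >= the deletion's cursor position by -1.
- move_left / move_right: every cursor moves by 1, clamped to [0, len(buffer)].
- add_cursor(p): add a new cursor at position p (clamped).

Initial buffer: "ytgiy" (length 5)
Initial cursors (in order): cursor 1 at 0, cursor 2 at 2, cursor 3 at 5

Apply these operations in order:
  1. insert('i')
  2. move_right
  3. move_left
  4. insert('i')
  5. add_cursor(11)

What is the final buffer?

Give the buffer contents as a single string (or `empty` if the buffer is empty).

Answer: iiytiigiyii

Derivation:
After op 1 (insert('i')): buffer="iytigiyi" (len 8), cursors c1@1 c2@4 c3@8, authorship 1..2...3
After op 2 (move_right): buffer="iytigiyi" (len 8), cursors c1@2 c2@5 c3@8, authorship 1..2...3
After op 3 (move_left): buffer="iytigiyi" (len 8), cursors c1@1 c2@4 c3@7, authorship 1..2...3
After op 4 (insert('i')): buffer="iiytiigiyii" (len 11), cursors c1@2 c2@6 c3@10, authorship 11..22...33
After op 5 (add_cursor(11)): buffer="iiytiigiyii" (len 11), cursors c1@2 c2@6 c3@10 c4@11, authorship 11..22...33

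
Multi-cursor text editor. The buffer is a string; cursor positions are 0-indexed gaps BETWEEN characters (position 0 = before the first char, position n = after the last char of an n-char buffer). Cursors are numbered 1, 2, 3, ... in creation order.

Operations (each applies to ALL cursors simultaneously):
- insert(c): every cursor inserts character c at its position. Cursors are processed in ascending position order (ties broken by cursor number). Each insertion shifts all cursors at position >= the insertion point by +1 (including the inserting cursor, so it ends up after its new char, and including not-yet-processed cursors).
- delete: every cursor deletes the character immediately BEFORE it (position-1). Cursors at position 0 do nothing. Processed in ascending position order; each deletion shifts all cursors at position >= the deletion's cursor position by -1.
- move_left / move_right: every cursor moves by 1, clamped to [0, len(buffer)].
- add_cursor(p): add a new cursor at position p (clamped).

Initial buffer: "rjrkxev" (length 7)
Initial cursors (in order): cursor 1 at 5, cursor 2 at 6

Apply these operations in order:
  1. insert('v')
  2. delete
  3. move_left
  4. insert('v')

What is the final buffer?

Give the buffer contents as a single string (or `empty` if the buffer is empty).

Answer: rjrkvxvev

Derivation:
After op 1 (insert('v')): buffer="rjrkxvevv" (len 9), cursors c1@6 c2@8, authorship .....1.2.
After op 2 (delete): buffer="rjrkxev" (len 7), cursors c1@5 c2@6, authorship .......
After op 3 (move_left): buffer="rjrkxev" (len 7), cursors c1@4 c2@5, authorship .......
After op 4 (insert('v')): buffer="rjrkvxvev" (len 9), cursors c1@5 c2@7, authorship ....1.2..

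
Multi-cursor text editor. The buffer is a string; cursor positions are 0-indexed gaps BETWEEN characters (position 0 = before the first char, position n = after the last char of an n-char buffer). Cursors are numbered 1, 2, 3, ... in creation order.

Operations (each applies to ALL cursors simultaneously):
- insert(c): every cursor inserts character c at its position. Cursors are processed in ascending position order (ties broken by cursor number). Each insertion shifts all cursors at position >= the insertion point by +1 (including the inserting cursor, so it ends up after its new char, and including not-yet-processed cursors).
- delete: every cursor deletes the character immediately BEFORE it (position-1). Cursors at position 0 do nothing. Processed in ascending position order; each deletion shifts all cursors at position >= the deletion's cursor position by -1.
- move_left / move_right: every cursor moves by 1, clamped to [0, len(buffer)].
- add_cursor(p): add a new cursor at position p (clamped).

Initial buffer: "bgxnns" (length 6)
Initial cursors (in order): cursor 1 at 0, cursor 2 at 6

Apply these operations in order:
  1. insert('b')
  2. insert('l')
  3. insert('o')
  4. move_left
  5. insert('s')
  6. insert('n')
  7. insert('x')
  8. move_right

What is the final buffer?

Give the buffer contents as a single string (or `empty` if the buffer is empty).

Answer: blsnxobgxnnsblsnxo

Derivation:
After op 1 (insert('b')): buffer="bbgxnnsb" (len 8), cursors c1@1 c2@8, authorship 1......2
After op 2 (insert('l')): buffer="blbgxnnsbl" (len 10), cursors c1@2 c2@10, authorship 11......22
After op 3 (insert('o')): buffer="blobgxnnsblo" (len 12), cursors c1@3 c2@12, authorship 111......222
After op 4 (move_left): buffer="blobgxnnsblo" (len 12), cursors c1@2 c2@11, authorship 111......222
After op 5 (insert('s')): buffer="blsobgxnnsblso" (len 14), cursors c1@3 c2@13, authorship 1111......2222
After op 6 (insert('n')): buffer="blsnobgxnnsblsno" (len 16), cursors c1@4 c2@15, authorship 11111......22222
After op 7 (insert('x')): buffer="blsnxobgxnnsblsnxo" (len 18), cursors c1@5 c2@17, authorship 111111......222222
After op 8 (move_right): buffer="blsnxobgxnnsblsnxo" (len 18), cursors c1@6 c2@18, authorship 111111......222222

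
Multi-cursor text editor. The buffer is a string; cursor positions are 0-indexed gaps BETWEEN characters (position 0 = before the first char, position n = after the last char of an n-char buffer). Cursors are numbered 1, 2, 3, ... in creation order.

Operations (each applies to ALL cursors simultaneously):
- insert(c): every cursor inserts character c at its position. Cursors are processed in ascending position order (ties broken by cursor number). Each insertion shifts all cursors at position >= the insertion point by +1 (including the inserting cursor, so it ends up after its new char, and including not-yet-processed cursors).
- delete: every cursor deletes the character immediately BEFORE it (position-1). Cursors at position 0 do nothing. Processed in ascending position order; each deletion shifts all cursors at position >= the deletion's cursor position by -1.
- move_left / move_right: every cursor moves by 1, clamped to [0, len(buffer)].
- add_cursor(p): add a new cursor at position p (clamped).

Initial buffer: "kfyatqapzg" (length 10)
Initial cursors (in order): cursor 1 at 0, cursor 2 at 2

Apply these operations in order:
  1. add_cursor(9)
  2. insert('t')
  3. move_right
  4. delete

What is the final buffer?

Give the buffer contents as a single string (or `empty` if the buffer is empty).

After op 1 (add_cursor(9)): buffer="kfyatqapzg" (len 10), cursors c1@0 c2@2 c3@9, authorship ..........
After op 2 (insert('t')): buffer="tkftyatqapztg" (len 13), cursors c1@1 c2@4 c3@12, authorship 1..2.......3.
After op 3 (move_right): buffer="tkftyatqapztg" (len 13), cursors c1@2 c2@5 c3@13, authorship 1..2.......3.
After op 4 (delete): buffer="tftatqapzt" (len 10), cursors c1@1 c2@3 c3@10, authorship 1.2......3

Answer: tftatqapzt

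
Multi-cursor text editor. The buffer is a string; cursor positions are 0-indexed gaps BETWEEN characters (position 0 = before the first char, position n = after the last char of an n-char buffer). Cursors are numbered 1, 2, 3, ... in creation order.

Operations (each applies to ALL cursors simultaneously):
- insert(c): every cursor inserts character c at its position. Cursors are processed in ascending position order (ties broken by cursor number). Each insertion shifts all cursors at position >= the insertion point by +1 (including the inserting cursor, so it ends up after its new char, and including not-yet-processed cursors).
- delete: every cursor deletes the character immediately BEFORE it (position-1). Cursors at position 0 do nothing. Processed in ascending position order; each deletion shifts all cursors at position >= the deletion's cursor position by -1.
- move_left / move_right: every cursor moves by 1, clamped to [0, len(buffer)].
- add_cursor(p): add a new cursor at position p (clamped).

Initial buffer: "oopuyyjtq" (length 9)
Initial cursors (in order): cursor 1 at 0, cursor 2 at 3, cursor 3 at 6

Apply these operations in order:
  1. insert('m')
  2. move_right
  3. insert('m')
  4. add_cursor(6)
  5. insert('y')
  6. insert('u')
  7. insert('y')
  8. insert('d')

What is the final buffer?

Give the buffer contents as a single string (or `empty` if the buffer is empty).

After op 1 (insert('m')): buffer="moopmuyymjtq" (len 12), cursors c1@1 c2@5 c3@9, authorship 1...2...3...
After op 2 (move_right): buffer="moopmuyymjtq" (len 12), cursors c1@2 c2@6 c3@10, authorship 1...2...3...
After op 3 (insert('m')): buffer="momopmumyymjmtq" (len 15), cursors c1@3 c2@8 c3@13, authorship 1.1..2.2..3.3..
After op 4 (add_cursor(6)): buffer="momopmumyymjmtq" (len 15), cursors c1@3 c4@6 c2@8 c3@13, authorship 1.1..2.2..3.3..
After op 5 (insert('y')): buffer="momyopmyumyyymjmytq" (len 19), cursors c1@4 c4@8 c2@11 c3@17, authorship 1.11..24.22..3.33..
After op 6 (insert('u')): buffer="momyuopmyuumyuyymjmyutq" (len 23), cursors c1@5 c4@10 c2@14 c3@21, authorship 1.111..244.222..3.333..
After op 7 (insert('y')): buffer="momyuyopmyuyumyuyyymjmyuytq" (len 27), cursors c1@6 c4@12 c2@17 c3@25, authorship 1.1111..2444.2222..3.3333..
After op 8 (insert('d')): buffer="momyuydopmyuydumyuydyymjmyuydtq" (len 31), cursors c1@7 c4@14 c2@20 c3@29, authorship 1.11111..24444.22222..3.33333..

Answer: momyuydopmyuydumyuydyymjmyuydtq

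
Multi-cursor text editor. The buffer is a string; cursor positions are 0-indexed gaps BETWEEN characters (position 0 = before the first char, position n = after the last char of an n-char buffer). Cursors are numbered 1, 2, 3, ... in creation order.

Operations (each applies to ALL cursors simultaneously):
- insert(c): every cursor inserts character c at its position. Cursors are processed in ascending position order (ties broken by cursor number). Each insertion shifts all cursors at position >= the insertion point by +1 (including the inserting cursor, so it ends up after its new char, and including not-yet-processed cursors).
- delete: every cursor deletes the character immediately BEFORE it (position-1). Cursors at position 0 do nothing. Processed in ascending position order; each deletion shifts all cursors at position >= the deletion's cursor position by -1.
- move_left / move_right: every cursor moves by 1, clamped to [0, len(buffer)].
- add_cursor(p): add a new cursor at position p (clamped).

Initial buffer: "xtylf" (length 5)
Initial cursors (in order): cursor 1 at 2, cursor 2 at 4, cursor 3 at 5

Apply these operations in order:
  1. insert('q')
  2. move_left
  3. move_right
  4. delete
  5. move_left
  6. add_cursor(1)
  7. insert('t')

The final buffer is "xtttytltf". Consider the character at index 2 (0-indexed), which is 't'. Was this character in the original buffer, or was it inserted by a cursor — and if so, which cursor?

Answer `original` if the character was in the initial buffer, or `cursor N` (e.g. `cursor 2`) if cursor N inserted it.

Answer: cursor 4

Derivation:
After op 1 (insert('q')): buffer="xtqylqfq" (len 8), cursors c1@3 c2@6 c3@8, authorship ..1..2.3
After op 2 (move_left): buffer="xtqylqfq" (len 8), cursors c1@2 c2@5 c3@7, authorship ..1..2.3
After op 3 (move_right): buffer="xtqylqfq" (len 8), cursors c1@3 c2@6 c3@8, authorship ..1..2.3
After op 4 (delete): buffer="xtylf" (len 5), cursors c1@2 c2@4 c3@5, authorship .....
After op 5 (move_left): buffer="xtylf" (len 5), cursors c1@1 c2@3 c3@4, authorship .....
After op 6 (add_cursor(1)): buffer="xtylf" (len 5), cursors c1@1 c4@1 c2@3 c3@4, authorship .....
After op 7 (insert('t')): buffer="xtttytltf" (len 9), cursors c1@3 c4@3 c2@6 c3@8, authorship .14..2.3.
Authorship (.=original, N=cursor N): . 1 4 . . 2 . 3 .
Index 2: author = 4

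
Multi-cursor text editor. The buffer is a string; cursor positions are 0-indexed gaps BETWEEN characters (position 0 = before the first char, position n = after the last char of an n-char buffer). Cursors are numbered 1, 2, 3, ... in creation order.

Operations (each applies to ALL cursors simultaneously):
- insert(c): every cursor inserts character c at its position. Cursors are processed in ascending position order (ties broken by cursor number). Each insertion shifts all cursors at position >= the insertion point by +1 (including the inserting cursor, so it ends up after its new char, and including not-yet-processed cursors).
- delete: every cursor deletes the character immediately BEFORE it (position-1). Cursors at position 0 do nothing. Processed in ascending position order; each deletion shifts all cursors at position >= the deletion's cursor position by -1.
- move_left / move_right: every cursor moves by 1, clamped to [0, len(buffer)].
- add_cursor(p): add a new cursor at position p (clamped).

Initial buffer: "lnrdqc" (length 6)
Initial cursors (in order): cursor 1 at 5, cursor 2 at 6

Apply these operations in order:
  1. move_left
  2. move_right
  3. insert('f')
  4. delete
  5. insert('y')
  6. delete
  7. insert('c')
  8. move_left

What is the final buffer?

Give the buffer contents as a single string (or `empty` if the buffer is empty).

Answer: lnrdqccc

Derivation:
After op 1 (move_left): buffer="lnrdqc" (len 6), cursors c1@4 c2@5, authorship ......
After op 2 (move_right): buffer="lnrdqc" (len 6), cursors c1@5 c2@6, authorship ......
After op 3 (insert('f')): buffer="lnrdqfcf" (len 8), cursors c1@6 c2@8, authorship .....1.2
After op 4 (delete): buffer="lnrdqc" (len 6), cursors c1@5 c2@6, authorship ......
After op 5 (insert('y')): buffer="lnrdqycy" (len 8), cursors c1@6 c2@8, authorship .....1.2
After op 6 (delete): buffer="lnrdqc" (len 6), cursors c1@5 c2@6, authorship ......
After op 7 (insert('c')): buffer="lnrdqccc" (len 8), cursors c1@6 c2@8, authorship .....1.2
After op 8 (move_left): buffer="lnrdqccc" (len 8), cursors c1@5 c2@7, authorship .....1.2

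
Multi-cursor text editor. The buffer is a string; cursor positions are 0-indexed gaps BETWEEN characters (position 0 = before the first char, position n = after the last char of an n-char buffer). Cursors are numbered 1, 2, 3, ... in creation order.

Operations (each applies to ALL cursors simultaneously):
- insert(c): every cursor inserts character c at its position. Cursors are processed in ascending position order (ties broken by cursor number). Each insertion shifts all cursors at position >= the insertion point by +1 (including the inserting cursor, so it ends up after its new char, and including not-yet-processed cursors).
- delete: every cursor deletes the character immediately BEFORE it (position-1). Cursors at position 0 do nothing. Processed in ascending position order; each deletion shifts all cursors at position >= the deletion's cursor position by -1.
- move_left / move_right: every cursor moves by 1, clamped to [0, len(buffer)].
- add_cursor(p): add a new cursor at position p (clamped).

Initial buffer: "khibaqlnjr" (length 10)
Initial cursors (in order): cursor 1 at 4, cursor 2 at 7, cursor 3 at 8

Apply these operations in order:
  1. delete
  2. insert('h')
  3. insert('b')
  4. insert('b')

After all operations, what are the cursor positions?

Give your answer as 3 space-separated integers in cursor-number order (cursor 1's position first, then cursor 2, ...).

Answer: 6 14 14

Derivation:
After op 1 (delete): buffer="khiaqjr" (len 7), cursors c1@3 c2@5 c3@5, authorship .......
After op 2 (insert('h')): buffer="khihaqhhjr" (len 10), cursors c1@4 c2@8 c3@8, authorship ...1..23..
After op 3 (insert('b')): buffer="khihbaqhhbbjr" (len 13), cursors c1@5 c2@11 c3@11, authorship ...11..2323..
After op 4 (insert('b')): buffer="khihbbaqhhbbbbjr" (len 16), cursors c1@6 c2@14 c3@14, authorship ...111..232323..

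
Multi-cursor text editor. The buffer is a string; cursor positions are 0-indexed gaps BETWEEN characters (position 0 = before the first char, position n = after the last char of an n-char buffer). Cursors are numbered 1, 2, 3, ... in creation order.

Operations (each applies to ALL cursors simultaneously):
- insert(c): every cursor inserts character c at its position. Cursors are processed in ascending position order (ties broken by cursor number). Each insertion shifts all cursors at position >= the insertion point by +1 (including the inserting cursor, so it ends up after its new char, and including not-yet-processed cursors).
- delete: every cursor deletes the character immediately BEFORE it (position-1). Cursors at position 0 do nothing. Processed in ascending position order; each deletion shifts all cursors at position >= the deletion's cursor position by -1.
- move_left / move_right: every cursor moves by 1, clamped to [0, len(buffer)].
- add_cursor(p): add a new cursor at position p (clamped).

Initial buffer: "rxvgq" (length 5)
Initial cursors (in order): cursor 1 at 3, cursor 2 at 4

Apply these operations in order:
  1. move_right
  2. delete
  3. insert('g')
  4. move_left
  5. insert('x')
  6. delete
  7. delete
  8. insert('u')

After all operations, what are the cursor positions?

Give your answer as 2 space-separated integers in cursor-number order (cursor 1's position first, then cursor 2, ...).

Answer: 4 4

Derivation:
After op 1 (move_right): buffer="rxvgq" (len 5), cursors c1@4 c2@5, authorship .....
After op 2 (delete): buffer="rxv" (len 3), cursors c1@3 c2@3, authorship ...
After op 3 (insert('g')): buffer="rxvgg" (len 5), cursors c1@5 c2@5, authorship ...12
After op 4 (move_left): buffer="rxvgg" (len 5), cursors c1@4 c2@4, authorship ...12
After op 5 (insert('x')): buffer="rxvgxxg" (len 7), cursors c1@6 c2@6, authorship ...1122
After op 6 (delete): buffer="rxvgg" (len 5), cursors c1@4 c2@4, authorship ...12
After op 7 (delete): buffer="rxg" (len 3), cursors c1@2 c2@2, authorship ..2
After op 8 (insert('u')): buffer="rxuug" (len 5), cursors c1@4 c2@4, authorship ..122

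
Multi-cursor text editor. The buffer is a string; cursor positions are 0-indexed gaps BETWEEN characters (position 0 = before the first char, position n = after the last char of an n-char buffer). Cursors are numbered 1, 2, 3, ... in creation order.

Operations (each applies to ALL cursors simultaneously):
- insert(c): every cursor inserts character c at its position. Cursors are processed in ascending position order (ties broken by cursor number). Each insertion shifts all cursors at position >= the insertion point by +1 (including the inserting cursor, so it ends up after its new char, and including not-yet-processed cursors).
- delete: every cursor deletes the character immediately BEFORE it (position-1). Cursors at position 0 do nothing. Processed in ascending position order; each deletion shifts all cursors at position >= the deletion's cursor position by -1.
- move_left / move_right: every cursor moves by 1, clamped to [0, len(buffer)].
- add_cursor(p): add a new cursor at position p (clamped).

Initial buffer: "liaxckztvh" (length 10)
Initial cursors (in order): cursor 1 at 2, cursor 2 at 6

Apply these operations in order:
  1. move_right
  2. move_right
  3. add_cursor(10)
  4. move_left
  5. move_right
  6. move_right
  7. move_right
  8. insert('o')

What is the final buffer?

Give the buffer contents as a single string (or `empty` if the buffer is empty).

Answer: liaxckoztvhoo

Derivation:
After op 1 (move_right): buffer="liaxckztvh" (len 10), cursors c1@3 c2@7, authorship ..........
After op 2 (move_right): buffer="liaxckztvh" (len 10), cursors c1@4 c2@8, authorship ..........
After op 3 (add_cursor(10)): buffer="liaxckztvh" (len 10), cursors c1@4 c2@8 c3@10, authorship ..........
After op 4 (move_left): buffer="liaxckztvh" (len 10), cursors c1@3 c2@7 c3@9, authorship ..........
After op 5 (move_right): buffer="liaxckztvh" (len 10), cursors c1@4 c2@8 c3@10, authorship ..........
After op 6 (move_right): buffer="liaxckztvh" (len 10), cursors c1@5 c2@9 c3@10, authorship ..........
After op 7 (move_right): buffer="liaxckztvh" (len 10), cursors c1@6 c2@10 c3@10, authorship ..........
After op 8 (insert('o')): buffer="liaxckoztvhoo" (len 13), cursors c1@7 c2@13 c3@13, authorship ......1....23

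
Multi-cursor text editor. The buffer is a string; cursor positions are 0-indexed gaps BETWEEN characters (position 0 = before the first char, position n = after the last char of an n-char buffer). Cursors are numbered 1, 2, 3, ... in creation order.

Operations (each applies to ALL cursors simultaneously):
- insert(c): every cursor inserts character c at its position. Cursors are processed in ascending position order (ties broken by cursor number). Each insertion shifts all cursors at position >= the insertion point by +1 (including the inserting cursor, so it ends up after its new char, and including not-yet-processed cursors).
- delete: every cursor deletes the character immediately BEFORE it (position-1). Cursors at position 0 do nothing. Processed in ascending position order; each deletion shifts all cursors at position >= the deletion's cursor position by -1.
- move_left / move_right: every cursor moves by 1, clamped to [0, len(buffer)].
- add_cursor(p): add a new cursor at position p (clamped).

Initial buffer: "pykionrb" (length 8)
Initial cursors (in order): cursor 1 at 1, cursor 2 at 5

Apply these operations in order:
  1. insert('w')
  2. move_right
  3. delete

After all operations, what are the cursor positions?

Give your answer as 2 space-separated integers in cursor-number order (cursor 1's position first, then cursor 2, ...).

Answer: 2 6

Derivation:
After op 1 (insert('w')): buffer="pwykiownrb" (len 10), cursors c1@2 c2@7, authorship .1....2...
After op 2 (move_right): buffer="pwykiownrb" (len 10), cursors c1@3 c2@8, authorship .1....2...
After op 3 (delete): buffer="pwkiowrb" (len 8), cursors c1@2 c2@6, authorship .1...2..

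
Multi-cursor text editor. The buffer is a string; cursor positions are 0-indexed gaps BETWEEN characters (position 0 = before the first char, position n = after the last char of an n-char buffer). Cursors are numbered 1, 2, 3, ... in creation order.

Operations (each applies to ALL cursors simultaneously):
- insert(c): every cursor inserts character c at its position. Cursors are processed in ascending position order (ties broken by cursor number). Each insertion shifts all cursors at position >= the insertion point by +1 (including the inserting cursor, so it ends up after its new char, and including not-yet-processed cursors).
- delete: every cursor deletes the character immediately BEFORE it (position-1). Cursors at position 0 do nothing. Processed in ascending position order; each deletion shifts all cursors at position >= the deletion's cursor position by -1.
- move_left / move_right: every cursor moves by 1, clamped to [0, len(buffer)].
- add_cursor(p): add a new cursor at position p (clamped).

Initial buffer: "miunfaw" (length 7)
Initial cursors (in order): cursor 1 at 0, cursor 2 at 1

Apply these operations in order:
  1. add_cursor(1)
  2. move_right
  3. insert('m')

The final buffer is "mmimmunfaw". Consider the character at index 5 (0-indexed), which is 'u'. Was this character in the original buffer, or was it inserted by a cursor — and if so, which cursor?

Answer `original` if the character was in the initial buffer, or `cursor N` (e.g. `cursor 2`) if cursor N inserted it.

Answer: original

Derivation:
After op 1 (add_cursor(1)): buffer="miunfaw" (len 7), cursors c1@0 c2@1 c3@1, authorship .......
After op 2 (move_right): buffer="miunfaw" (len 7), cursors c1@1 c2@2 c3@2, authorship .......
After op 3 (insert('m')): buffer="mmimmunfaw" (len 10), cursors c1@2 c2@5 c3@5, authorship .1.23.....
Authorship (.=original, N=cursor N): . 1 . 2 3 . . . . .
Index 5: author = original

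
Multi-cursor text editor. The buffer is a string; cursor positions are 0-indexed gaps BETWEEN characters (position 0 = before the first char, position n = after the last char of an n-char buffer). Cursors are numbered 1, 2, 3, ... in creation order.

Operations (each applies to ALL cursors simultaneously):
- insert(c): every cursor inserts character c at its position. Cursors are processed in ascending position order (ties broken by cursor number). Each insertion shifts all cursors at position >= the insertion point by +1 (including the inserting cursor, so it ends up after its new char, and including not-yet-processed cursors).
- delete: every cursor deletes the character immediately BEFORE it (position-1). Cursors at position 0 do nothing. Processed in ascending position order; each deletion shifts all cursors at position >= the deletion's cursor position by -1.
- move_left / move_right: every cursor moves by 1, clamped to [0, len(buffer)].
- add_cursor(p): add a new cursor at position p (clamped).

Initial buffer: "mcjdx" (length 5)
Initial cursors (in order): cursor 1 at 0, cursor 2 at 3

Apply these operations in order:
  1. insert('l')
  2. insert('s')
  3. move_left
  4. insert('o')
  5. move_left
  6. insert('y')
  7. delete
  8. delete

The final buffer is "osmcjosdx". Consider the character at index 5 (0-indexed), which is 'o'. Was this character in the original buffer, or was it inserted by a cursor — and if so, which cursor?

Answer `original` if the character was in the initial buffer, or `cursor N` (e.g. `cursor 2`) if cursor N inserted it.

Answer: cursor 2

Derivation:
After op 1 (insert('l')): buffer="lmcjldx" (len 7), cursors c1@1 c2@5, authorship 1...2..
After op 2 (insert('s')): buffer="lsmcjlsdx" (len 9), cursors c1@2 c2@7, authorship 11...22..
After op 3 (move_left): buffer="lsmcjlsdx" (len 9), cursors c1@1 c2@6, authorship 11...22..
After op 4 (insert('o')): buffer="losmcjlosdx" (len 11), cursors c1@2 c2@8, authorship 111...222..
After op 5 (move_left): buffer="losmcjlosdx" (len 11), cursors c1@1 c2@7, authorship 111...222..
After op 6 (insert('y')): buffer="lyosmcjlyosdx" (len 13), cursors c1@2 c2@9, authorship 1111...2222..
After op 7 (delete): buffer="losmcjlosdx" (len 11), cursors c1@1 c2@7, authorship 111...222..
After op 8 (delete): buffer="osmcjosdx" (len 9), cursors c1@0 c2@5, authorship 11...22..
Authorship (.=original, N=cursor N): 1 1 . . . 2 2 . .
Index 5: author = 2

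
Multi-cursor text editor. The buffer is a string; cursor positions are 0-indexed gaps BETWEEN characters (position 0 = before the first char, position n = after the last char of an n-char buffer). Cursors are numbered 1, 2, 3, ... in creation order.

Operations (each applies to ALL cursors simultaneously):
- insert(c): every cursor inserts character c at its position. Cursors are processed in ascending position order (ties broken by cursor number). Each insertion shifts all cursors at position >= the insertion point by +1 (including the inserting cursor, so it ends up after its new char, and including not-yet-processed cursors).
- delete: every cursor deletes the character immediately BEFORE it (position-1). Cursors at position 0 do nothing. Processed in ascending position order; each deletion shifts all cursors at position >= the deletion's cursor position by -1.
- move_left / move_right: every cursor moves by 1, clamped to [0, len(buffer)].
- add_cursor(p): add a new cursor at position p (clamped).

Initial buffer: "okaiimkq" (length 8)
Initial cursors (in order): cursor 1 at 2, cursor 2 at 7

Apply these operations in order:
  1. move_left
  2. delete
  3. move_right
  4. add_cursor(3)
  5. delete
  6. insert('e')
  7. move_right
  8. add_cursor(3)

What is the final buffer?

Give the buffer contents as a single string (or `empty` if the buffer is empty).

After op 1 (move_left): buffer="okaiimkq" (len 8), cursors c1@1 c2@6, authorship ........
After op 2 (delete): buffer="kaiikq" (len 6), cursors c1@0 c2@4, authorship ......
After op 3 (move_right): buffer="kaiikq" (len 6), cursors c1@1 c2@5, authorship ......
After op 4 (add_cursor(3)): buffer="kaiikq" (len 6), cursors c1@1 c3@3 c2@5, authorship ......
After op 5 (delete): buffer="aiq" (len 3), cursors c1@0 c3@1 c2@2, authorship ...
After op 6 (insert('e')): buffer="eaeieq" (len 6), cursors c1@1 c3@3 c2@5, authorship 1.3.2.
After op 7 (move_right): buffer="eaeieq" (len 6), cursors c1@2 c3@4 c2@6, authorship 1.3.2.
After op 8 (add_cursor(3)): buffer="eaeieq" (len 6), cursors c1@2 c4@3 c3@4 c2@6, authorship 1.3.2.

Answer: eaeieq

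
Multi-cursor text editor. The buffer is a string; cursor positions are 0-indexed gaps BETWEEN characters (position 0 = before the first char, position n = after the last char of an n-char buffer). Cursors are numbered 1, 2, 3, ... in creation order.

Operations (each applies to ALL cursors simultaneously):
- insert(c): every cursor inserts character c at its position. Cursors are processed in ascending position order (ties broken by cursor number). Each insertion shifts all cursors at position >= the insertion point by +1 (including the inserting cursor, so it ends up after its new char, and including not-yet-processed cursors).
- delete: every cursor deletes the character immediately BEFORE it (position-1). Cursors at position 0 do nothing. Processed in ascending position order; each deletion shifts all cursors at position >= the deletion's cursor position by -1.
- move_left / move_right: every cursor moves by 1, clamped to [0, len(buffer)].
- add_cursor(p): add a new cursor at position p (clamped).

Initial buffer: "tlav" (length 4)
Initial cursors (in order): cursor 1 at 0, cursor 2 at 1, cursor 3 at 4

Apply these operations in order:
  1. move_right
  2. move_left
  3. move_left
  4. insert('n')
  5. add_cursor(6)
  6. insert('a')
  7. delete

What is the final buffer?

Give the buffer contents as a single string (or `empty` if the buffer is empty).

After op 1 (move_right): buffer="tlav" (len 4), cursors c1@1 c2@2 c3@4, authorship ....
After op 2 (move_left): buffer="tlav" (len 4), cursors c1@0 c2@1 c3@3, authorship ....
After op 3 (move_left): buffer="tlav" (len 4), cursors c1@0 c2@0 c3@2, authorship ....
After op 4 (insert('n')): buffer="nntlnav" (len 7), cursors c1@2 c2@2 c3@5, authorship 12..3..
After op 5 (add_cursor(6)): buffer="nntlnav" (len 7), cursors c1@2 c2@2 c3@5 c4@6, authorship 12..3..
After op 6 (insert('a')): buffer="nnaatlnaaav" (len 11), cursors c1@4 c2@4 c3@8 c4@10, authorship 1212..33.4.
After op 7 (delete): buffer="nntlnav" (len 7), cursors c1@2 c2@2 c3@5 c4@6, authorship 12..3..

Answer: nntlnav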